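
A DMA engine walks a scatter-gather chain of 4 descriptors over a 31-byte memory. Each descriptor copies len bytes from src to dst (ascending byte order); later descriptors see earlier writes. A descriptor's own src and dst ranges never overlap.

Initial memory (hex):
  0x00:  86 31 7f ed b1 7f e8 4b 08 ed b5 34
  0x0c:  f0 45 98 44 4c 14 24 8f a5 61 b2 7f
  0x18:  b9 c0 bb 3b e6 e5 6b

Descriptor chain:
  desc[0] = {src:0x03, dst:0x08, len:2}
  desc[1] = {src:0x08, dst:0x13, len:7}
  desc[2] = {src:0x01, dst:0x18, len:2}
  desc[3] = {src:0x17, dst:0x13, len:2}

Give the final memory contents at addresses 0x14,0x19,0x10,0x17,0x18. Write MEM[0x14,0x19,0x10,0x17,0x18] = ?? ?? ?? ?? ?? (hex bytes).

[0] 0x03->0x08 len=2 : ed b1
[1] 0x08->0x13 len=7 : ed b1 b5 34 f0 45 98
[2] 0x01->0x18 len=2 : 31 7f
[3] 0x17->0x13 len=2 : f0 31
query mem[0x14]=0x31, mem[0x19]=0x7f, mem[0x10]=0x4c, mem[0x17]=0xf0, mem[0x18]=0x31

MEM[0x14,0x19,0x10,0x17,0x18] = 31 7f 4c f0 31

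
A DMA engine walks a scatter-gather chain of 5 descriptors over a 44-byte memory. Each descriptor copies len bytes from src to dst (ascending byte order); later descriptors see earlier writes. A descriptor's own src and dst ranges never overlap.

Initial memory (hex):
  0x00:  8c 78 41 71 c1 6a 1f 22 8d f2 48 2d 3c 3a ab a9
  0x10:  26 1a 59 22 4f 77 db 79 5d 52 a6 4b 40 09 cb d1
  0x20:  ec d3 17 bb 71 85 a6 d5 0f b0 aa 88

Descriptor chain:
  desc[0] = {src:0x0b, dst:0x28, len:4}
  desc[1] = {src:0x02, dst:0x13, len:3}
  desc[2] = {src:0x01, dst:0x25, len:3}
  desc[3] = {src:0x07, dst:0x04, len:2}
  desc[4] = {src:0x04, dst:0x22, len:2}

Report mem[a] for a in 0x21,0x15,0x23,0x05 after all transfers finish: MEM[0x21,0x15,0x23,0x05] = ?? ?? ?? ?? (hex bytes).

D0: mem[0x28..0x2b] <- [2d 3c 3a ab]
D1: mem[0x13..0x15] <- [41 71 c1]
D2: mem[0x25..0x27] <- [78 41 71]
D3: mem[0x04..0x05] <- [22 8d]
D4: mem[0x22..0x23] <- [22 8d]
query mem[0x21]=0xd3, mem[0x15]=0xc1, mem[0x23]=0x8d, mem[0x05]=0x8d

MEM[0x21,0x15,0x23,0x05] = d3 c1 8d 8d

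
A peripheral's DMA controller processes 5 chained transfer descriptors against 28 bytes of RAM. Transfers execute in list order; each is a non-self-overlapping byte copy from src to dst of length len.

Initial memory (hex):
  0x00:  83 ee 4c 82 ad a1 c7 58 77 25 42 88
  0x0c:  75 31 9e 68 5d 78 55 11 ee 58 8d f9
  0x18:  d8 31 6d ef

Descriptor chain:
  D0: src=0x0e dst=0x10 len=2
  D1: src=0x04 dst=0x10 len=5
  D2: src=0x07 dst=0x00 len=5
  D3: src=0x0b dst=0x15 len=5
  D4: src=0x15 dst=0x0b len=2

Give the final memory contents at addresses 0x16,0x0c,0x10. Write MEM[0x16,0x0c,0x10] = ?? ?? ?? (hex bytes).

MEM[0x16,0x0c,0x10] = 75 75 ad

D0: mem[0x10..0x11] <- [9e 68]
D1: mem[0x10..0x14] <- [ad a1 c7 58 77]
D2: mem[0x00..0x04] <- [58 77 25 42 88]
D3: mem[0x15..0x19] <- [88 75 31 9e 68]
D4: mem[0x0b..0x0c] <- [88 75]
query mem[0x16]=0x75, mem[0x0c]=0x75, mem[0x10]=0xad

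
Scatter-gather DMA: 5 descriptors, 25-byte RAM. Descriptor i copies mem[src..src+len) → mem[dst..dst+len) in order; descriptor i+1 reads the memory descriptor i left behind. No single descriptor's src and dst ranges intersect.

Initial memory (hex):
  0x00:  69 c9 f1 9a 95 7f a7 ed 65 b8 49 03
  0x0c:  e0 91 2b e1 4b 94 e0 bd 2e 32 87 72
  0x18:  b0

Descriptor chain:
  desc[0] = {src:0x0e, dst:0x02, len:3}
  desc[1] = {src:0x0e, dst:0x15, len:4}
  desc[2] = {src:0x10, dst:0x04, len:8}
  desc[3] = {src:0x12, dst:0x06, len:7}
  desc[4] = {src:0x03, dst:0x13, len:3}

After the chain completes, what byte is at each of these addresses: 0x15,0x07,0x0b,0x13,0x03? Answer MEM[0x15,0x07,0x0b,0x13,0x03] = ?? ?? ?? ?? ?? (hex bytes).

MEM[0x15,0x07,0x0b,0x13,0x03] = 94 bd 4b e1 e1

  after D0: wrote 3B at 0x02 = 2be14b
  after D1: wrote 4B at 0x15 = 2be14b94
  after D2: wrote 8B at 0x04 = 4b94e0bd2e2be14b
  after D3: wrote 7B at 0x06 = e0bd2e2be14b94
  after D4: wrote 3B at 0x13 = e14b94
query mem[0x15]=0x94, mem[0x07]=0xbd, mem[0x0b]=0x4b, mem[0x13]=0xe1, mem[0x03]=0xe1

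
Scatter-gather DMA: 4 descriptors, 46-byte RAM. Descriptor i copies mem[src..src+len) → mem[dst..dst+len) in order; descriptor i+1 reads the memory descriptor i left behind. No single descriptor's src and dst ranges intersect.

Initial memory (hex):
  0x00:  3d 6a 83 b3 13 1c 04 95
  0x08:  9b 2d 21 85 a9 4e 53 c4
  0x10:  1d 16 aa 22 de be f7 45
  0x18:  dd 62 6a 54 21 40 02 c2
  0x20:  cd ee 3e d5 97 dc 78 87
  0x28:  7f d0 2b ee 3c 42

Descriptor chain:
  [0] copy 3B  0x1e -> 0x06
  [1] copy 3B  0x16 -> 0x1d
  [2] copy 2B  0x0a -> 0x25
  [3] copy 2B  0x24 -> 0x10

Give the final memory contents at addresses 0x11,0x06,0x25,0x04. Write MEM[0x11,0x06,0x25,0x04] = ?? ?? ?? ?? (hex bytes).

MEM[0x11,0x06,0x25,0x04] = 21 02 21 13

D0: mem[0x06..0x08] <- [02 c2 cd]
D1: mem[0x1d..0x1f] <- [f7 45 dd]
D2: mem[0x25..0x26] <- [21 85]
D3: mem[0x10..0x11] <- [97 21]
query mem[0x11]=0x21, mem[0x06]=0x02, mem[0x25]=0x21, mem[0x04]=0x13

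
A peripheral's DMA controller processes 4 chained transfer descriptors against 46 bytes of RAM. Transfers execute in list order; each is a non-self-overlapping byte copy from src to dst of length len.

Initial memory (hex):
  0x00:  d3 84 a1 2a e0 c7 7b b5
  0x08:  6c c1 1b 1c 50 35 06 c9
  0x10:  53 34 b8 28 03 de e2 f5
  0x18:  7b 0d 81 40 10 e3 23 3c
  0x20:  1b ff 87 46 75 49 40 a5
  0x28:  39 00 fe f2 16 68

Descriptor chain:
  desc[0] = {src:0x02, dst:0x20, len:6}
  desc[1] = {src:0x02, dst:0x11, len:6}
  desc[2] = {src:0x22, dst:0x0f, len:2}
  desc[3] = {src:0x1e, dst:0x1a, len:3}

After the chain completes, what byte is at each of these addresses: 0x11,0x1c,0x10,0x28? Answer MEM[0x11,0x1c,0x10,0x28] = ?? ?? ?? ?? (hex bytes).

MEM[0x11,0x1c,0x10,0x28] = a1 a1 c7 39

  after D0: wrote 6B at 0x20 = a12ae0c77bb5
  after D1: wrote 6B at 0x11 = a12ae0c77bb5
  after D2: wrote 2B at 0x0f = e0c7
  after D3: wrote 3B at 0x1a = 233ca1
query mem[0x11]=0xa1, mem[0x1c]=0xa1, mem[0x10]=0xc7, mem[0x28]=0x39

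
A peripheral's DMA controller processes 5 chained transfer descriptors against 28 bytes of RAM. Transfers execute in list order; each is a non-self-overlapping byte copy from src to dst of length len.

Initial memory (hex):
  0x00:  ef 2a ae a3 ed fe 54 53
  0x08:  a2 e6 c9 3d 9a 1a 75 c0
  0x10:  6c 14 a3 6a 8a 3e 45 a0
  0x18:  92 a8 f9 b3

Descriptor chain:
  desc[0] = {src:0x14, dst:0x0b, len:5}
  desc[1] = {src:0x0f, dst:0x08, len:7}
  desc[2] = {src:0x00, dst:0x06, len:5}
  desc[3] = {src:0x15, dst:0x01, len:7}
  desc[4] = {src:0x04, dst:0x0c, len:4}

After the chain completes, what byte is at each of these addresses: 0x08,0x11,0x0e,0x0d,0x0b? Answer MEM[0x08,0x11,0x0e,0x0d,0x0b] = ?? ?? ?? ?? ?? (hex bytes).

MEM[0x08,0x11,0x0e,0x0d,0x0b] = ae 14 f9 a8 a3

#0 dst[0x0b+5] := {0x8a,0x3e,0x45,0xa0,0x92}
#1 dst[0x08+7] := {0x92,0x6c,0x14,0xa3,0x6a,0x8a,0x3e}
#2 dst[0x06+5] := {0xef,0x2a,0xae,0xa3,0xed}
#3 dst[0x01+7] := {0x3e,0x45,0xa0,0x92,0xa8,0xf9,0xb3}
#4 dst[0x0c+4] := {0x92,0xa8,0xf9,0xb3}
query mem[0x08]=0xae, mem[0x11]=0x14, mem[0x0e]=0xf9, mem[0x0d]=0xa8, mem[0x0b]=0xa3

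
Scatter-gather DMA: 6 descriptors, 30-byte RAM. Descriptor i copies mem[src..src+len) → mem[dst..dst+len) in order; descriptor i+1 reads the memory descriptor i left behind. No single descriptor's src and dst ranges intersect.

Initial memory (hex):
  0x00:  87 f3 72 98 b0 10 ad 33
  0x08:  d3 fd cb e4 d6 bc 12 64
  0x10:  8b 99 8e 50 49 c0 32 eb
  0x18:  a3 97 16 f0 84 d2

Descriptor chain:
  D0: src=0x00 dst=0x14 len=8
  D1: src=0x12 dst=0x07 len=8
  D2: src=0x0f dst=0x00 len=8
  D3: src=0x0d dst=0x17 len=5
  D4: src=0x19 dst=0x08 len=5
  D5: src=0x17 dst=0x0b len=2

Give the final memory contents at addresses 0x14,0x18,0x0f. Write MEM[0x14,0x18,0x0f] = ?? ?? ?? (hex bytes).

MEM[0x14,0x18,0x0f] = 87 10 64

#0 dst[0x14+8] := {0x87,0xf3,0x72,0x98,0xb0,0x10,0xad,0x33}
#1 dst[0x07+8] := {0x8e,0x50,0x87,0xf3,0x72,0x98,0xb0,0x10}
#2 dst[0x00+8] := {0x64,0x8b,0x99,0x8e,0x50,0x87,0xf3,0x72}
#3 dst[0x17+5] := {0xb0,0x10,0x64,0x8b,0x99}
#4 dst[0x08+5] := {0x64,0x8b,0x99,0x84,0xd2}
#5 dst[0x0b+2] := {0xb0,0x10}
query mem[0x14]=0x87, mem[0x18]=0x10, mem[0x0f]=0x64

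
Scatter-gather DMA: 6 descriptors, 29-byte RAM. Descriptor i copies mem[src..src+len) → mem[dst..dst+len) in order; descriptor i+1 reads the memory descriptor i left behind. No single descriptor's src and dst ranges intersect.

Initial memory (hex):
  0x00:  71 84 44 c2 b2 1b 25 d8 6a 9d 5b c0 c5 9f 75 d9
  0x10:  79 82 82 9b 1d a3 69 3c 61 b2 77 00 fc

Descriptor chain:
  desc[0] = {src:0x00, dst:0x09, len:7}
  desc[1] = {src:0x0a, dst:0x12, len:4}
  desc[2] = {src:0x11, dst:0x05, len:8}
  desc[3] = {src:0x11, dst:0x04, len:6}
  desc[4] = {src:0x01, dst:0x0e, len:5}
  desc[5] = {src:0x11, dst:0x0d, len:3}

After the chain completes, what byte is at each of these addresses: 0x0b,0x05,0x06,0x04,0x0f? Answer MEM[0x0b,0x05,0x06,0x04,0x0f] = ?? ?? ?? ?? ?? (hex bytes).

[0] 0x00->0x09 len=7 : 71 84 44 c2 b2 1b 25
[1] 0x0a->0x12 len=4 : 84 44 c2 b2
[2] 0x11->0x05 len=8 : 82 84 44 c2 b2 69 3c 61
[3] 0x11->0x04 len=6 : 82 84 44 c2 b2 69
[4] 0x01->0x0e len=5 : 84 44 c2 82 84
[5] 0x11->0x0d len=3 : 82 84 44
query mem[0x0b]=0x3c, mem[0x05]=0x84, mem[0x06]=0x44, mem[0x04]=0x82, mem[0x0f]=0x44

MEM[0x0b,0x05,0x06,0x04,0x0f] = 3c 84 44 82 44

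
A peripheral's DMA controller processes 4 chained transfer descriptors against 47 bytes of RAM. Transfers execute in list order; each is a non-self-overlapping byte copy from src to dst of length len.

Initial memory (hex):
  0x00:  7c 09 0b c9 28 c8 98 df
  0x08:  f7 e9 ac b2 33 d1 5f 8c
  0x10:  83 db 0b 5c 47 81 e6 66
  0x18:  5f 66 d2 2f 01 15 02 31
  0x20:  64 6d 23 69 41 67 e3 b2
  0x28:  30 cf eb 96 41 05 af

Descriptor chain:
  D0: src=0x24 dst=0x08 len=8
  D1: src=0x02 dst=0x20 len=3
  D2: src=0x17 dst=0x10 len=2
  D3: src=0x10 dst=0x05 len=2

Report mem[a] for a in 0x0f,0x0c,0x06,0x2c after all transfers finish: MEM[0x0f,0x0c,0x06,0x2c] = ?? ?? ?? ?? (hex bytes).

[0] 0x24->0x08 len=8 : 41 67 e3 b2 30 cf eb 96
[1] 0x02->0x20 len=3 : 0b c9 28
[2] 0x17->0x10 len=2 : 66 5f
[3] 0x10->0x05 len=2 : 66 5f
query mem[0x0f]=0x96, mem[0x0c]=0x30, mem[0x06]=0x5f, mem[0x2c]=0x41

MEM[0x0f,0x0c,0x06,0x2c] = 96 30 5f 41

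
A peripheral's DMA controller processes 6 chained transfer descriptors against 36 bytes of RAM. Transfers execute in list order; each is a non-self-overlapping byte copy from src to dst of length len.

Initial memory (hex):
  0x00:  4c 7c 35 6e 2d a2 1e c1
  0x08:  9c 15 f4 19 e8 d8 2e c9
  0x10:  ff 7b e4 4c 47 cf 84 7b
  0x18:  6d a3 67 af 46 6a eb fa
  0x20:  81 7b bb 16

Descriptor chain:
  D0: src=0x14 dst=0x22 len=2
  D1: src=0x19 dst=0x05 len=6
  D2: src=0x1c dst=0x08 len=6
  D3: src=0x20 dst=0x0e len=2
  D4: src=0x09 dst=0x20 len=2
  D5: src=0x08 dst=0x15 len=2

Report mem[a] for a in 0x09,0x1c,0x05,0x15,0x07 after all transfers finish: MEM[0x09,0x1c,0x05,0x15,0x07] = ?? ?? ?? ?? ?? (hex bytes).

#0 dst[0x22+2] := {0x47,0xcf}
#1 dst[0x05+6] := {0xa3,0x67,0xaf,0x46,0x6a,0xeb}
#2 dst[0x08+6] := {0x46,0x6a,0xeb,0xfa,0x81,0x7b}
#3 dst[0x0e+2] := {0x81,0x7b}
#4 dst[0x20+2] := {0x6a,0xeb}
#5 dst[0x15+2] := {0x46,0x6a}
query mem[0x09]=0x6a, mem[0x1c]=0x46, mem[0x05]=0xa3, mem[0x15]=0x46, mem[0x07]=0xaf

MEM[0x09,0x1c,0x05,0x15,0x07] = 6a 46 a3 46 af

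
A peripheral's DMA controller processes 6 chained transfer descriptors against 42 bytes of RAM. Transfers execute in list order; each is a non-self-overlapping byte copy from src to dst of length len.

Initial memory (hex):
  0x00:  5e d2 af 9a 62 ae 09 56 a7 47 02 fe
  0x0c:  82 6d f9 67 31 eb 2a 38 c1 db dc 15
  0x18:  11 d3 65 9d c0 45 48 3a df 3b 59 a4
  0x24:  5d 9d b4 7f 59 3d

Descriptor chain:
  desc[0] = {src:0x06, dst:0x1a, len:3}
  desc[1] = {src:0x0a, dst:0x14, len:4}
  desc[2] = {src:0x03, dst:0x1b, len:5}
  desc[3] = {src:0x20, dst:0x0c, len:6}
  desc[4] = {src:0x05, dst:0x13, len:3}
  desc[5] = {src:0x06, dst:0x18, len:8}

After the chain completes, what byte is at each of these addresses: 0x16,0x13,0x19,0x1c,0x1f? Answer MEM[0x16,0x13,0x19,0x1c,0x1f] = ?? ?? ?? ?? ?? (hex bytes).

MEM[0x16,0x13,0x19,0x1c,0x1f] = 82 ae 56 02 3b

#0 dst[0x1a+3] := {0x09,0x56,0xa7}
#1 dst[0x14+4] := {0x02,0xfe,0x82,0x6d}
#2 dst[0x1b+5] := {0x9a,0x62,0xae,0x09,0x56}
#3 dst[0x0c+6] := {0xdf,0x3b,0x59,0xa4,0x5d,0x9d}
#4 dst[0x13+3] := {0xae,0x09,0x56}
#5 dst[0x18+8] := {0x09,0x56,0xa7,0x47,0x02,0xfe,0xdf,0x3b}
query mem[0x16]=0x82, mem[0x13]=0xae, mem[0x19]=0x56, mem[0x1c]=0x02, mem[0x1f]=0x3b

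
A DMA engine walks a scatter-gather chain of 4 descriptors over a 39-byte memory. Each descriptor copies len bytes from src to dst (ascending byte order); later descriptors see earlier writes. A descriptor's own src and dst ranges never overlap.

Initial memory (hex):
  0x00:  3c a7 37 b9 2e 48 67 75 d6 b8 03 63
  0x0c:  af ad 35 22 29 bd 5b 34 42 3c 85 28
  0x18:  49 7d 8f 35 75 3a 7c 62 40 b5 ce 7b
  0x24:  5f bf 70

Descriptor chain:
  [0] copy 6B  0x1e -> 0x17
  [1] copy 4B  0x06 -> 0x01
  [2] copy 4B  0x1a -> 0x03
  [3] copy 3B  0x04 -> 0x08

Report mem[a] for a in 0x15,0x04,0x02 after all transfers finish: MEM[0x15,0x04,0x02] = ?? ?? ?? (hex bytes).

  after D0: wrote 6B at 0x17 = 7c6240b5ce7b
  after D1: wrote 4B at 0x01 = 6775d6b8
  after D2: wrote 4B at 0x03 = b5ce7b3a
  after D3: wrote 3B at 0x08 = ce7b3a
query mem[0x15]=0x3c, mem[0x04]=0xce, mem[0x02]=0x75

MEM[0x15,0x04,0x02] = 3c ce 75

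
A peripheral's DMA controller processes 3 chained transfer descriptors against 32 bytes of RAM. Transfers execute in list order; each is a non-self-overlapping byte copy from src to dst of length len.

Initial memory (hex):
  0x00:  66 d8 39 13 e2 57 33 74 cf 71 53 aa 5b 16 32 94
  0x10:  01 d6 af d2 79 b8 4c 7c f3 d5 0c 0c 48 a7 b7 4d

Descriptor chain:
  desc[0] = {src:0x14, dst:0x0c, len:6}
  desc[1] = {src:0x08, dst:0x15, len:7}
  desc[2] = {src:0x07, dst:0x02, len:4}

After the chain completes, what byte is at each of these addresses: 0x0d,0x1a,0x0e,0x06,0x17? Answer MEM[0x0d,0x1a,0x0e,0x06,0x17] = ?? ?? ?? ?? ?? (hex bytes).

MEM[0x0d,0x1a,0x0e,0x06,0x17] = b8 b8 4c 33 53

#0 dst[0x0c+6] := {0x79,0xb8,0x4c,0x7c,0xf3,0xd5}
#1 dst[0x15+7] := {0xcf,0x71,0x53,0xaa,0x79,0xb8,0x4c}
#2 dst[0x02+4] := {0x74,0xcf,0x71,0x53}
query mem[0x0d]=0xb8, mem[0x1a]=0xb8, mem[0x0e]=0x4c, mem[0x06]=0x33, mem[0x17]=0x53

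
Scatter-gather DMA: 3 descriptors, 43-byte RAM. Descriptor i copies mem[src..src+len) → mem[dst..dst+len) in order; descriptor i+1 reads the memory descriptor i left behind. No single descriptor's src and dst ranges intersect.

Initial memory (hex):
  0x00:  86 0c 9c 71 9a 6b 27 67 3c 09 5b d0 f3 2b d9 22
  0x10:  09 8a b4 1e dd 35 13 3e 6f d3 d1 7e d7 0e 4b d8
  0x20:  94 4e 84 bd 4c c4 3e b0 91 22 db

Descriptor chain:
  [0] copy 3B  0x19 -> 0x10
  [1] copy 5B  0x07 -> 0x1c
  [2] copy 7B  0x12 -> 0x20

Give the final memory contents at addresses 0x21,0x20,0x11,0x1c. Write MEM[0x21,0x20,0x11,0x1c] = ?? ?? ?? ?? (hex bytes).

  after D0: wrote 3B at 0x10 = d3d17e
  after D1: wrote 5B at 0x1c = 673c095bd0
  after D2: wrote 7B at 0x20 = 7e1edd35133e6f
query mem[0x21]=0x1e, mem[0x20]=0x7e, mem[0x11]=0xd1, mem[0x1c]=0x67

MEM[0x21,0x20,0x11,0x1c] = 1e 7e d1 67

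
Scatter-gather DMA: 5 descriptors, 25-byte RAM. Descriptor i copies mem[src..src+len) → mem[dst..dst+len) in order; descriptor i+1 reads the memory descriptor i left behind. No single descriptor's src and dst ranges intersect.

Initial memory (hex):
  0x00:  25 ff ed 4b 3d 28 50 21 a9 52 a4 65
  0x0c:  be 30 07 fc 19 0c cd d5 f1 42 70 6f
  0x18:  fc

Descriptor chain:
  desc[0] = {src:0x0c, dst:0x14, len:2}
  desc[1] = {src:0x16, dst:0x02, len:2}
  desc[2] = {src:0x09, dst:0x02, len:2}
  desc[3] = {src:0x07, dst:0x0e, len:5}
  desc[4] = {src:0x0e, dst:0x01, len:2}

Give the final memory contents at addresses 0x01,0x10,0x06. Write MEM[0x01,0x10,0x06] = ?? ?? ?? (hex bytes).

MEM[0x01,0x10,0x06] = 21 52 50

[0] 0x0c->0x14 len=2 : be 30
[1] 0x16->0x02 len=2 : 70 6f
[2] 0x09->0x02 len=2 : 52 a4
[3] 0x07->0x0e len=5 : 21 a9 52 a4 65
[4] 0x0e->0x01 len=2 : 21 a9
query mem[0x01]=0x21, mem[0x10]=0x52, mem[0x06]=0x50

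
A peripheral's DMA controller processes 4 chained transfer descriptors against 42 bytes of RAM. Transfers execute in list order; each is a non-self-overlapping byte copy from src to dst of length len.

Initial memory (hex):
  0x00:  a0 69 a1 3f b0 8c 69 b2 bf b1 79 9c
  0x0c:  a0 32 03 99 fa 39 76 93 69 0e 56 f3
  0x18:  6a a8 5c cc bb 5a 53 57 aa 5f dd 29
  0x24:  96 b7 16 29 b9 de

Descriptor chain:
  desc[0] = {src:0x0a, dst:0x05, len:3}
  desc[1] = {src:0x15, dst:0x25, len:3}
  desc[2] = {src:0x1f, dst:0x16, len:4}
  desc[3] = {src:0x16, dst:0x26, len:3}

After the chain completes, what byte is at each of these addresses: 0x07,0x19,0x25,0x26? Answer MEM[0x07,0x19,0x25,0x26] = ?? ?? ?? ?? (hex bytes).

MEM[0x07,0x19,0x25,0x26] = a0 dd 0e 57

#0 dst[0x05+3] := {0x79,0x9c,0xa0}
#1 dst[0x25+3] := {0x0e,0x56,0xf3}
#2 dst[0x16+4] := {0x57,0xaa,0x5f,0xdd}
#3 dst[0x26+3] := {0x57,0xaa,0x5f}
query mem[0x07]=0xa0, mem[0x19]=0xdd, mem[0x25]=0x0e, mem[0x26]=0x57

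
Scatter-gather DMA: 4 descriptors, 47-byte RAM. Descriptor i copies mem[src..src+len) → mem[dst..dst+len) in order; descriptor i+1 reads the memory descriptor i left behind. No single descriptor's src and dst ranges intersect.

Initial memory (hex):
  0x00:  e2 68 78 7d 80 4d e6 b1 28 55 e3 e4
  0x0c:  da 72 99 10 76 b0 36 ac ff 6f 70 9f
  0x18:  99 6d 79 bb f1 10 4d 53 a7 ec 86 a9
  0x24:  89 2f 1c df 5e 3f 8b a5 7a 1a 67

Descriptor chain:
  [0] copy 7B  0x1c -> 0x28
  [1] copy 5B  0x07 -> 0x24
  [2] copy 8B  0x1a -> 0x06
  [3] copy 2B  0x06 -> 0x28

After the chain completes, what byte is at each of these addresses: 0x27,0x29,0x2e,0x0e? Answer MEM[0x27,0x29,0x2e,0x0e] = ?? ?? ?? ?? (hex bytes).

MEM[0x27,0x29,0x2e,0x0e] = e3 bb 86 99

[0] 0x1c->0x28 len=7 : f1 10 4d 53 a7 ec 86
[1] 0x07->0x24 len=5 : b1 28 55 e3 e4
[2] 0x1a->0x06 len=8 : 79 bb f1 10 4d 53 a7 ec
[3] 0x06->0x28 len=2 : 79 bb
query mem[0x27]=0xe3, mem[0x29]=0xbb, mem[0x2e]=0x86, mem[0x0e]=0x99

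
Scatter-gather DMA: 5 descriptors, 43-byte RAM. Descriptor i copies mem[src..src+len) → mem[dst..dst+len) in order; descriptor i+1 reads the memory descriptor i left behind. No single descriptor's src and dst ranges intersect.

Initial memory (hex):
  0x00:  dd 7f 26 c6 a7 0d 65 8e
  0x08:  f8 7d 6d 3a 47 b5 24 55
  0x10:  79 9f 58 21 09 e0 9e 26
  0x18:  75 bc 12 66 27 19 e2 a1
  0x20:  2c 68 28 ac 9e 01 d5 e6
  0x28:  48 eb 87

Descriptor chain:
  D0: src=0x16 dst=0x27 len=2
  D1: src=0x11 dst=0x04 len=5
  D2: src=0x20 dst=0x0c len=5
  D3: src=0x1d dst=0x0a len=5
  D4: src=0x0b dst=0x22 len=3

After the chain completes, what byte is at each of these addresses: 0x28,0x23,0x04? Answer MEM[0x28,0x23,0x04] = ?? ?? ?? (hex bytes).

MEM[0x28,0x23,0x04] = 26 a1 9f

[0] 0x16->0x27 len=2 : 9e 26
[1] 0x11->0x04 len=5 : 9f 58 21 09 e0
[2] 0x20->0x0c len=5 : 2c 68 28 ac 9e
[3] 0x1d->0x0a len=5 : 19 e2 a1 2c 68
[4] 0x0b->0x22 len=3 : e2 a1 2c
query mem[0x28]=0x26, mem[0x23]=0xa1, mem[0x04]=0x9f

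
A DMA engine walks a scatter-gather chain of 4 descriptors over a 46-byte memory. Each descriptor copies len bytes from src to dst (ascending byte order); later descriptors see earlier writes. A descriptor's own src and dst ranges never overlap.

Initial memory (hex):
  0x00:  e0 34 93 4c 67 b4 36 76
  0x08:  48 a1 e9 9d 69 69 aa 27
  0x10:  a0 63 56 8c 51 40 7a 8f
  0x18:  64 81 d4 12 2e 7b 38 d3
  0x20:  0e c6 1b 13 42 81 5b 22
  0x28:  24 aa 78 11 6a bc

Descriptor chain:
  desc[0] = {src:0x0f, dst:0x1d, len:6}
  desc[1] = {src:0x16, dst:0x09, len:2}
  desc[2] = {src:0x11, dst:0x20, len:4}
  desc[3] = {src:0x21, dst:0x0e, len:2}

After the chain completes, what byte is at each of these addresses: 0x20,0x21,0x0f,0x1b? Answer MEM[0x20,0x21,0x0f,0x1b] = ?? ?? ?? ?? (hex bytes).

MEM[0x20,0x21,0x0f,0x1b] = 63 56 8c 12

#0 dst[0x1d+6] := {0x27,0xa0,0x63,0x56,0x8c,0x51}
#1 dst[0x09+2] := {0x7a,0x8f}
#2 dst[0x20+4] := {0x63,0x56,0x8c,0x51}
#3 dst[0x0e+2] := {0x56,0x8c}
query mem[0x20]=0x63, mem[0x21]=0x56, mem[0x0f]=0x8c, mem[0x1b]=0x12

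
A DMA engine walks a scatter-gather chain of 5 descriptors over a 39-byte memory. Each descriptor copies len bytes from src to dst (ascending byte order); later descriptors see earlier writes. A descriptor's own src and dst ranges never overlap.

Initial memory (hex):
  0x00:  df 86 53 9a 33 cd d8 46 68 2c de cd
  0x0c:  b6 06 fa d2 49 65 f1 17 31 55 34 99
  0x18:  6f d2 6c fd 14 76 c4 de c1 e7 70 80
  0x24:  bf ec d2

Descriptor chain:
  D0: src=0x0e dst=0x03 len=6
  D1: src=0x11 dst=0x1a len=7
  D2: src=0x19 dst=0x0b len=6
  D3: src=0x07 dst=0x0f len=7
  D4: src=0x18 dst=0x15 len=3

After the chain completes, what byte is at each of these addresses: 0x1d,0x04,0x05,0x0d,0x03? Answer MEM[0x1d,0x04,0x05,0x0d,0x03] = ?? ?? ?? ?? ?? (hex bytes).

MEM[0x1d,0x04,0x05,0x0d,0x03] = 31 d2 49 f1 fa

  after D0: wrote 6B at 0x03 = fad24965f117
  after D1: wrote 7B at 0x1a = 65f11731553499
  after D2: wrote 6B at 0x0b = d265f1173155
  after D3: wrote 7B at 0x0f = f1172cded265f1
  after D4: wrote 3B at 0x15 = 6fd265
query mem[0x1d]=0x31, mem[0x04]=0xd2, mem[0x05]=0x49, mem[0x0d]=0xf1, mem[0x03]=0xfa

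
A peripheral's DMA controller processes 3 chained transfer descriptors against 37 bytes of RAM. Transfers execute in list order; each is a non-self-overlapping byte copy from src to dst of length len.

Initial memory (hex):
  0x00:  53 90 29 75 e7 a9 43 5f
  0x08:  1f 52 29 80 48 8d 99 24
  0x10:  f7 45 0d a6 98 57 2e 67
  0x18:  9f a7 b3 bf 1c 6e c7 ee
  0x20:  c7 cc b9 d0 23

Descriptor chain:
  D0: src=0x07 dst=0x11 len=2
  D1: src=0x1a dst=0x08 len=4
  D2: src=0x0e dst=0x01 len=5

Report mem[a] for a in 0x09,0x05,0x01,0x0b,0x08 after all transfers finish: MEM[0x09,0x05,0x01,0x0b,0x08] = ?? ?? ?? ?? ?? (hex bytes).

#0 dst[0x11+2] := {0x5f,0x1f}
#1 dst[0x08+4] := {0xb3,0xbf,0x1c,0x6e}
#2 dst[0x01+5] := {0x99,0x24,0xf7,0x5f,0x1f}
query mem[0x09]=0xbf, mem[0x05]=0x1f, mem[0x01]=0x99, mem[0x0b]=0x6e, mem[0x08]=0xb3

MEM[0x09,0x05,0x01,0x0b,0x08] = bf 1f 99 6e b3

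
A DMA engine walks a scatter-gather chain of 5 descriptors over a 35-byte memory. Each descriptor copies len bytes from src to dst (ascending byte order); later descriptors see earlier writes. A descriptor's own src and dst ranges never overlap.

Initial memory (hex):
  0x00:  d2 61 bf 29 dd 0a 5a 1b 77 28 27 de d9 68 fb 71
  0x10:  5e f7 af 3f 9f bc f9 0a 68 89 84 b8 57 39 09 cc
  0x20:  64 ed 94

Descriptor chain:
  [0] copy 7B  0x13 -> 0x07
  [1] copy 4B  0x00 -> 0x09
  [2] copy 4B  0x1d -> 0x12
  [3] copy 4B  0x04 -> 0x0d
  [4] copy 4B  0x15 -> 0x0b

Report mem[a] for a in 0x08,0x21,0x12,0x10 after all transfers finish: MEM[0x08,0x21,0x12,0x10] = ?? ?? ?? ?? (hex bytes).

D0: mem[0x07..0x0d] <- [3f 9f bc f9 0a 68 89]
D1: mem[0x09..0x0c] <- [d2 61 bf 29]
D2: mem[0x12..0x15] <- [39 09 cc 64]
D3: mem[0x0d..0x10] <- [dd 0a 5a 3f]
D4: mem[0x0b..0x0e] <- [64 f9 0a 68]
query mem[0x08]=0x9f, mem[0x21]=0xed, mem[0x12]=0x39, mem[0x10]=0x3f

MEM[0x08,0x21,0x12,0x10] = 9f ed 39 3f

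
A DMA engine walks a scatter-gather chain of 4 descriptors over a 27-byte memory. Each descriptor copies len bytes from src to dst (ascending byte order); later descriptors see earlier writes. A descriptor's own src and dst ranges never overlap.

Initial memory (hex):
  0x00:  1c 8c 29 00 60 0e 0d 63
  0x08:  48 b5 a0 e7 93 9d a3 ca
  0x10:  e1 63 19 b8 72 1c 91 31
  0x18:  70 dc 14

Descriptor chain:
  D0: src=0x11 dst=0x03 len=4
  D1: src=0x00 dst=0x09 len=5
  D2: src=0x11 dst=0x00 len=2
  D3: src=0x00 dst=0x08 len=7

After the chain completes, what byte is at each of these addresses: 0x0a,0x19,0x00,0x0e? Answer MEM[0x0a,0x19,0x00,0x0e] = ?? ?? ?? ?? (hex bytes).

MEM[0x0a,0x19,0x00,0x0e] = 29 dc 63 72

D0: mem[0x03..0x06] <- [63 19 b8 72]
D1: mem[0x09..0x0d] <- [1c 8c 29 63 19]
D2: mem[0x00..0x01] <- [63 19]
D3: mem[0x08..0x0e] <- [63 19 29 63 19 b8 72]
query mem[0x0a]=0x29, mem[0x19]=0xdc, mem[0x00]=0x63, mem[0x0e]=0x72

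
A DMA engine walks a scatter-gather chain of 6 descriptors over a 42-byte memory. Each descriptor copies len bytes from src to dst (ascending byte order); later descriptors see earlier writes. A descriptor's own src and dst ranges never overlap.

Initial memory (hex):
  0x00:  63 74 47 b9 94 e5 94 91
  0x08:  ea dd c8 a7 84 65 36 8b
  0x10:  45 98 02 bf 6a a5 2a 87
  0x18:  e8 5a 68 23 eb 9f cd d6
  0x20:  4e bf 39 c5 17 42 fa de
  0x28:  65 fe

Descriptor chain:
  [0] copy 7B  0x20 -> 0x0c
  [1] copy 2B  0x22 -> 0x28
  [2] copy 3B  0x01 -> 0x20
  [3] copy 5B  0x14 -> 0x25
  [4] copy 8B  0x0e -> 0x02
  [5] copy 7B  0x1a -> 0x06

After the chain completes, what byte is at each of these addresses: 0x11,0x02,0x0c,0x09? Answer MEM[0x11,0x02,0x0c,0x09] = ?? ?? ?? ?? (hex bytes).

  after D0: wrote 7B at 0x0c = 4ebf39c51742fa
  after D1: wrote 2B at 0x28 = 39c5
  after D2: wrote 3B at 0x20 = 7447b9
  after D3: wrote 5B at 0x25 = 6aa52a87e8
  after D4: wrote 8B at 0x02 = 39c51742fabf6aa5
  after D5: wrote 7B at 0x06 = 6823eb9fcdd674
query mem[0x11]=0x42, mem[0x02]=0x39, mem[0x0c]=0x74, mem[0x09]=0x9f

MEM[0x11,0x02,0x0c,0x09] = 42 39 74 9f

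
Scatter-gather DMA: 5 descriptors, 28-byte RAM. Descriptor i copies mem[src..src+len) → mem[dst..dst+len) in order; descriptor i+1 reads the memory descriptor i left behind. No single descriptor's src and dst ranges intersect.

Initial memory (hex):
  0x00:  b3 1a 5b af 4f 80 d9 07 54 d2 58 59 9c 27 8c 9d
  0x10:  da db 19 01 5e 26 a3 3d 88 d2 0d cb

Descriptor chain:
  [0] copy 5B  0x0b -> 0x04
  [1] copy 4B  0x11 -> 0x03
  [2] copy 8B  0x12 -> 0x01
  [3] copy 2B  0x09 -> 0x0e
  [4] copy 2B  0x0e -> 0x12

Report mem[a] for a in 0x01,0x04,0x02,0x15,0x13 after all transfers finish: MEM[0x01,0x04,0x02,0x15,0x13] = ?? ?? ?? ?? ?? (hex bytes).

  after D0: wrote 5B at 0x04 = 599c278c9d
  after D1: wrote 4B at 0x03 = db19015e
  after D2: wrote 8B at 0x01 = 19015e26a33d88d2
  after D3: wrote 2B at 0x0e = d258
  after D4: wrote 2B at 0x12 = d258
query mem[0x01]=0x19, mem[0x04]=0x26, mem[0x02]=0x01, mem[0x15]=0x26, mem[0x13]=0x58

MEM[0x01,0x04,0x02,0x15,0x13] = 19 26 01 26 58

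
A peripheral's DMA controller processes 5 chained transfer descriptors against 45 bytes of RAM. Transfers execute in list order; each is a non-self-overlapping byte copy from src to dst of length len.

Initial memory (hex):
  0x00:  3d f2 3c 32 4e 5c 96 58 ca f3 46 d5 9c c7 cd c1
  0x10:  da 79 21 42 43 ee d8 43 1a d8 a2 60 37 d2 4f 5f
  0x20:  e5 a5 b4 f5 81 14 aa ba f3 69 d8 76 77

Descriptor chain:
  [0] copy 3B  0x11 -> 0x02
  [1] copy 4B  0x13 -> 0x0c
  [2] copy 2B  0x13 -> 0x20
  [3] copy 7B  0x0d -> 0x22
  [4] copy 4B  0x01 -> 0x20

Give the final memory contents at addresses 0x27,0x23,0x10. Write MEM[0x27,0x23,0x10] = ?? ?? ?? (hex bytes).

MEM[0x27,0x23,0x10] = 21 42 da

  after D0: wrote 3B at 0x02 = 792142
  after D1: wrote 4B at 0x0c = 4243eed8
  after D2: wrote 2B at 0x20 = 4243
  after D3: wrote 7B at 0x22 = 43eed8da792142
  after D4: wrote 4B at 0x20 = f2792142
query mem[0x27]=0x21, mem[0x23]=0x42, mem[0x10]=0xda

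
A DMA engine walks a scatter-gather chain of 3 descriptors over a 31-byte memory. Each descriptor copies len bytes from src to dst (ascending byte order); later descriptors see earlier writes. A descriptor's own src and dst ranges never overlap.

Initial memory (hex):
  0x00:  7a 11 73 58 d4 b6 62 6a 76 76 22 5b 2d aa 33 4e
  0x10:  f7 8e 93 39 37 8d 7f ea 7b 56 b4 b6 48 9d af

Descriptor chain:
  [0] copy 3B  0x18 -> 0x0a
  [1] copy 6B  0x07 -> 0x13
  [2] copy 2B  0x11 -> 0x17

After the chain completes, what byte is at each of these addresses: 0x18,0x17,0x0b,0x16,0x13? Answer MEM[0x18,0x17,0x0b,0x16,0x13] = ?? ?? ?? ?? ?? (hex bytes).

[0] 0x18->0x0a len=3 : 7b 56 b4
[1] 0x07->0x13 len=6 : 6a 76 76 7b 56 b4
[2] 0x11->0x17 len=2 : 8e 93
query mem[0x18]=0x93, mem[0x17]=0x8e, mem[0x0b]=0x56, mem[0x16]=0x7b, mem[0x13]=0x6a

MEM[0x18,0x17,0x0b,0x16,0x13] = 93 8e 56 7b 6a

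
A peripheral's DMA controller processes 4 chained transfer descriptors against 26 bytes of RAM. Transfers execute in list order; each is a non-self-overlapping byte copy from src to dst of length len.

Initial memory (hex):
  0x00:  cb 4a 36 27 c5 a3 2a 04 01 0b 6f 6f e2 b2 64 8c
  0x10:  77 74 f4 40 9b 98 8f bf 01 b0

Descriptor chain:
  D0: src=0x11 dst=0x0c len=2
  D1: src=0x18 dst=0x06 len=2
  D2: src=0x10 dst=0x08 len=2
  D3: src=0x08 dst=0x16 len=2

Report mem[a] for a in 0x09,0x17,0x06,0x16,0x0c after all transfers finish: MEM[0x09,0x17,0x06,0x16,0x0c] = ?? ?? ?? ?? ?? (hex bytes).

MEM[0x09,0x17,0x06,0x16,0x0c] = 74 74 01 77 74

#0 dst[0x0c+2] := {0x74,0xf4}
#1 dst[0x06+2] := {0x01,0xb0}
#2 dst[0x08+2] := {0x77,0x74}
#3 dst[0x16+2] := {0x77,0x74}
query mem[0x09]=0x74, mem[0x17]=0x74, mem[0x06]=0x01, mem[0x16]=0x77, mem[0x0c]=0x74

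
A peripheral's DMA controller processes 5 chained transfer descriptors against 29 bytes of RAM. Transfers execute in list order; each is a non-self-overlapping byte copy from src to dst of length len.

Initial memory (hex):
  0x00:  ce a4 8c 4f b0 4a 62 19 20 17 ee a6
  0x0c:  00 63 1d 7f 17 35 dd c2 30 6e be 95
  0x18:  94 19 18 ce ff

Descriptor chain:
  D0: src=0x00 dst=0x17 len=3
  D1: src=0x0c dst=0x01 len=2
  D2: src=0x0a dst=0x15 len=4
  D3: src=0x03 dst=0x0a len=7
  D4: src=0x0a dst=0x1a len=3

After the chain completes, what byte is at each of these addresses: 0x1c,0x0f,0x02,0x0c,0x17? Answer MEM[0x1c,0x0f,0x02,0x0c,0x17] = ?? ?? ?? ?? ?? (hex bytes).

MEM[0x1c,0x0f,0x02,0x0c,0x17] = 4a 20 63 4a 00

D0: mem[0x17..0x19] <- [ce a4 8c]
D1: mem[0x01..0x02] <- [00 63]
D2: mem[0x15..0x18] <- [ee a6 00 63]
D3: mem[0x0a..0x10] <- [4f b0 4a 62 19 20 17]
D4: mem[0x1a..0x1c] <- [4f b0 4a]
query mem[0x1c]=0x4a, mem[0x0f]=0x20, mem[0x02]=0x63, mem[0x0c]=0x4a, mem[0x17]=0x00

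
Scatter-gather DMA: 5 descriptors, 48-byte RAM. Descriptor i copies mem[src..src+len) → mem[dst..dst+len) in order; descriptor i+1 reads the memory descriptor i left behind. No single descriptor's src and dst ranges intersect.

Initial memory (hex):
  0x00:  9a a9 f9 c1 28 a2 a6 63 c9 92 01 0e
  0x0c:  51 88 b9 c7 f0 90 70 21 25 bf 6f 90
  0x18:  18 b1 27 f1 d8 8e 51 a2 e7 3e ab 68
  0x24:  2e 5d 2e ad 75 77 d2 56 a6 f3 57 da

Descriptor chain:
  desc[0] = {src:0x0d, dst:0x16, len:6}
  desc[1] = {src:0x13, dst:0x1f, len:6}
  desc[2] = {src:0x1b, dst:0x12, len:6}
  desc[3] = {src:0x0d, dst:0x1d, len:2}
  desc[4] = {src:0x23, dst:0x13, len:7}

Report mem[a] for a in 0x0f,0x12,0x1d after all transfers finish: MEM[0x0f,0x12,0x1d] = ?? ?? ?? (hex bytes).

MEM[0x0f,0x12,0x1d] = c7 70 88

[0] 0x0d->0x16 len=6 : 88 b9 c7 f0 90 70
[1] 0x13->0x1f len=6 : 21 25 bf 88 b9 c7
[2] 0x1b->0x12 len=6 : 70 d8 8e 51 21 25
[3] 0x0d->0x1d len=2 : 88 b9
[4] 0x23->0x13 len=7 : b9 c7 5d 2e ad 75 77
query mem[0x0f]=0xc7, mem[0x12]=0x70, mem[0x1d]=0x88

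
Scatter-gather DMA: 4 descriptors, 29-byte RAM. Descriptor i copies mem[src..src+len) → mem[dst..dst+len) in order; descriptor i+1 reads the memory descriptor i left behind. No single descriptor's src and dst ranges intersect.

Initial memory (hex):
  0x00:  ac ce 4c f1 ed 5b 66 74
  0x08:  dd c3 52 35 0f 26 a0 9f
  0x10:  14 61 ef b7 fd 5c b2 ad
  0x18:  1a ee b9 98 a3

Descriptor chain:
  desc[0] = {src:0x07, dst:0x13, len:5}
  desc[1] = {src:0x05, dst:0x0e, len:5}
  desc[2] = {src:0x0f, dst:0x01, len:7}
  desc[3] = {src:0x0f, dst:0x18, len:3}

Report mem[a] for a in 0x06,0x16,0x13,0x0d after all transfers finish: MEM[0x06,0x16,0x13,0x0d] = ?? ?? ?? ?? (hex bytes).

  after D0: wrote 5B at 0x13 = 74ddc35235
  after D1: wrote 5B at 0x0e = 5b6674ddc3
  after D2: wrote 7B at 0x01 = 6674ddc374ddc3
  after D3: wrote 3B at 0x18 = 6674dd
query mem[0x06]=0xdd, mem[0x16]=0x52, mem[0x13]=0x74, mem[0x0d]=0x26

MEM[0x06,0x16,0x13,0x0d] = dd 52 74 26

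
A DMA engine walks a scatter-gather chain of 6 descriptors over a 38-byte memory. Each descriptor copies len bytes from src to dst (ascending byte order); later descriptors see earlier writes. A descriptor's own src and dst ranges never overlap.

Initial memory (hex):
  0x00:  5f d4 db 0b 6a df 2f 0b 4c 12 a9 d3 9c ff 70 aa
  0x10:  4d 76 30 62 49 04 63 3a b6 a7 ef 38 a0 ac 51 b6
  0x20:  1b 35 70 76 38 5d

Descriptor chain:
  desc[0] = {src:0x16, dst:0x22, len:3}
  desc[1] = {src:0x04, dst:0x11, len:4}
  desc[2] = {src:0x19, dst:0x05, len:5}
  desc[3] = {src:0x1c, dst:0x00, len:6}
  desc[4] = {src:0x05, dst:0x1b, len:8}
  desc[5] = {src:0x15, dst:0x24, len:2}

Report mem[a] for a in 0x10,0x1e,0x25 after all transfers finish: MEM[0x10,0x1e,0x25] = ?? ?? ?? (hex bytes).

#0 dst[0x22+3] := {0x63,0x3a,0xb6}
#1 dst[0x11+4] := {0x6a,0xdf,0x2f,0x0b}
#2 dst[0x05+5] := {0xa7,0xef,0x38,0xa0,0xac}
#3 dst[0x00+6] := {0xa0,0xac,0x51,0xb6,0x1b,0x35}
#4 dst[0x1b+8] := {0x35,0xef,0x38,0xa0,0xac,0xa9,0xd3,0x9c}
#5 dst[0x24+2] := {0x04,0x63}
query mem[0x10]=0x4d, mem[0x1e]=0xa0, mem[0x25]=0x63

MEM[0x10,0x1e,0x25] = 4d a0 63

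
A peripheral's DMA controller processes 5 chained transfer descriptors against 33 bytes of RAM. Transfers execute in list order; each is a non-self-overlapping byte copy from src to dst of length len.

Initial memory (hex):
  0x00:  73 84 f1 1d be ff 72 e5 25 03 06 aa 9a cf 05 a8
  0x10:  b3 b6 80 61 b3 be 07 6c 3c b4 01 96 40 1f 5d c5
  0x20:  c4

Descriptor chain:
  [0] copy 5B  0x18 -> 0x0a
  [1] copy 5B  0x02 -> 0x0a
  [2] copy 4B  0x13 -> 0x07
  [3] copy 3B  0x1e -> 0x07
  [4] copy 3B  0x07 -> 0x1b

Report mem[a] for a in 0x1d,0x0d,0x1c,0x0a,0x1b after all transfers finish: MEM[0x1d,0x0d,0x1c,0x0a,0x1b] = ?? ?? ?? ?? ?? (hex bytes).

#0 dst[0x0a+5] := {0x3c,0xb4,0x01,0x96,0x40}
#1 dst[0x0a+5] := {0xf1,0x1d,0xbe,0xff,0x72}
#2 dst[0x07+4] := {0x61,0xb3,0xbe,0x07}
#3 dst[0x07+3] := {0x5d,0xc5,0xc4}
#4 dst[0x1b+3] := {0x5d,0xc5,0xc4}
query mem[0x1d]=0xc4, mem[0x0d]=0xff, mem[0x1c]=0xc5, mem[0x0a]=0x07, mem[0x1b]=0x5d

MEM[0x1d,0x0d,0x1c,0x0a,0x1b] = c4 ff c5 07 5d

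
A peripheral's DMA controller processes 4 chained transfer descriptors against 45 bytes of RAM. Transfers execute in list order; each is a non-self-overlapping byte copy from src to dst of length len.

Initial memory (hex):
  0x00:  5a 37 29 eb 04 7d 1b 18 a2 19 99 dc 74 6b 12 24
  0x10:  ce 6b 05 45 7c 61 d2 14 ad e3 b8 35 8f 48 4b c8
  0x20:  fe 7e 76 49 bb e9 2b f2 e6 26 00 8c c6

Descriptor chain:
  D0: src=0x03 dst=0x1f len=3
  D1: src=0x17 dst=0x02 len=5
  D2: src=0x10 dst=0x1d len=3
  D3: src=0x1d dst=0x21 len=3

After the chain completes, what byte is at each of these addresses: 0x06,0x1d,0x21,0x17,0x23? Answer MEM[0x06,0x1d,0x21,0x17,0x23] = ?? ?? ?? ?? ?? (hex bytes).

  after D0: wrote 3B at 0x1f = eb047d
  after D1: wrote 5B at 0x02 = 14ade3b835
  after D2: wrote 3B at 0x1d = ce6b05
  after D3: wrote 3B at 0x21 = ce6b05
query mem[0x06]=0x35, mem[0x1d]=0xce, mem[0x21]=0xce, mem[0x17]=0x14, mem[0x23]=0x05

MEM[0x06,0x1d,0x21,0x17,0x23] = 35 ce ce 14 05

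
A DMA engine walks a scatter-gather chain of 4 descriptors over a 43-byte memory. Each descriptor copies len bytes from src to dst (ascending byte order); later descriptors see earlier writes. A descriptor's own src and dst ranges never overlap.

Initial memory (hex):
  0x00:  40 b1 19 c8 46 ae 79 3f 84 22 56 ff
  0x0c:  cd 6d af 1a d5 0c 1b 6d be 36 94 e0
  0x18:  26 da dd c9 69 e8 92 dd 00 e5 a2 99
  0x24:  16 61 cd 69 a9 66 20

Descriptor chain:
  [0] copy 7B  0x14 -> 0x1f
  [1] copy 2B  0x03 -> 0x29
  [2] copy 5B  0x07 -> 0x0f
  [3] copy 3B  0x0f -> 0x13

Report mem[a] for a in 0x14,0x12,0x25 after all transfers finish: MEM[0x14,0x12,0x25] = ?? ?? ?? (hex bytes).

MEM[0x14,0x12,0x25] = 84 56 dd

D0: mem[0x1f..0x25] <- [be 36 94 e0 26 da dd]
D1: mem[0x29..0x2a] <- [c8 46]
D2: mem[0x0f..0x13] <- [3f 84 22 56 ff]
D3: mem[0x13..0x15] <- [3f 84 22]
query mem[0x14]=0x84, mem[0x12]=0x56, mem[0x25]=0xdd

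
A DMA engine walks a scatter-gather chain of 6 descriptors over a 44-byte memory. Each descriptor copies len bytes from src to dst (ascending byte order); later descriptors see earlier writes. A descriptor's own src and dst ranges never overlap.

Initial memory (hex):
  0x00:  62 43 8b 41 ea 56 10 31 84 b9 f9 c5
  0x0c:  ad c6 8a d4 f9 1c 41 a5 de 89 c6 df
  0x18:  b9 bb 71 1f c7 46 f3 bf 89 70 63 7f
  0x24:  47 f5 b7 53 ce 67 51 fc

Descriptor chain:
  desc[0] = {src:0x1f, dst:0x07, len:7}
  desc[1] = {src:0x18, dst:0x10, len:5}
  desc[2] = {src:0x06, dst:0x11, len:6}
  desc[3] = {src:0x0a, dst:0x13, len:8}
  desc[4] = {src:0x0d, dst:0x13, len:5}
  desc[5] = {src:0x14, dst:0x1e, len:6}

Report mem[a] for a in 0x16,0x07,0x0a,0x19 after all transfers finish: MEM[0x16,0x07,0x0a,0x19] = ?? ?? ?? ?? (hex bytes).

D0: mem[0x07..0x0d] <- [bf 89 70 63 7f 47 f5]
D1: mem[0x10..0x14] <- [b9 bb 71 1f c7]
D2: mem[0x11..0x16] <- [10 bf 89 70 63 7f]
D3: mem[0x13..0x1a] <- [63 7f 47 f5 8a d4 b9 10]
D4: mem[0x13..0x17] <- [f5 8a d4 b9 10]
D5: mem[0x1e..0x23] <- [8a d4 b9 10 d4 b9]
query mem[0x16]=0xb9, mem[0x07]=0xbf, mem[0x0a]=0x63, mem[0x19]=0xb9

MEM[0x16,0x07,0x0a,0x19] = b9 bf 63 b9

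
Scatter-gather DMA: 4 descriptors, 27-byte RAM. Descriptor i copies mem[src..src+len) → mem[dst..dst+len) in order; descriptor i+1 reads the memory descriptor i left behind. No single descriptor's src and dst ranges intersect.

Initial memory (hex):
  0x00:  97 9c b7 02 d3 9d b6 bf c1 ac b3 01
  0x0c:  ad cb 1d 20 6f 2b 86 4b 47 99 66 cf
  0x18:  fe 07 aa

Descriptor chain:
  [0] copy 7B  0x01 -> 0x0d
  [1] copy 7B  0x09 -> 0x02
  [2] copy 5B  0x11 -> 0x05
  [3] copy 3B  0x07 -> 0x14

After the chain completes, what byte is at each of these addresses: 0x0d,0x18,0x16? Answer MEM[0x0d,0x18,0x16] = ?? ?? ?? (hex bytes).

MEM[0x0d,0x18,0x16] = 9c fe 99

#0 dst[0x0d+7] := {0x9c,0xb7,0x02,0xd3,0x9d,0xb6,0xbf}
#1 dst[0x02+7] := {0xac,0xb3,0x01,0xad,0x9c,0xb7,0x02}
#2 dst[0x05+5] := {0x9d,0xb6,0xbf,0x47,0x99}
#3 dst[0x14+3] := {0xbf,0x47,0x99}
query mem[0x0d]=0x9c, mem[0x18]=0xfe, mem[0x16]=0x99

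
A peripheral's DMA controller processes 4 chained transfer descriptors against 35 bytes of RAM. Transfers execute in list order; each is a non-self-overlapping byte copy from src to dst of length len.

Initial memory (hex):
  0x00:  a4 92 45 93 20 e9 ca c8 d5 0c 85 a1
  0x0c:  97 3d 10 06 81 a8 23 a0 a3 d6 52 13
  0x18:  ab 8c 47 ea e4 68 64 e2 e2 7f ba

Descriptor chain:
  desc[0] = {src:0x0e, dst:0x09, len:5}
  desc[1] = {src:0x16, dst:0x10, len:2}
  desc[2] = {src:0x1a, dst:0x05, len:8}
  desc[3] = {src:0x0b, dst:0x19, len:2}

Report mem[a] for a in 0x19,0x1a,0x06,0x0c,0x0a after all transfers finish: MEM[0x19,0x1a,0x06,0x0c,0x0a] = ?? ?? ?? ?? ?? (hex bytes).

  after D0: wrote 5B at 0x09 = 100681a823
  after D1: wrote 2B at 0x10 = 5213
  after D2: wrote 8B at 0x05 = 47eae46864e2e27f
  after D3: wrote 2B at 0x19 = e27f
query mem[0x19]=0xe2, mem[0x1a]=0x7f, mem[0x06]=0xea, mem[0x0c]=0x7f, mem[0x0a]=0xe2

MEM[0x19,0x1a,0x06,0x0c,0x0a] = e2 7f ea 7f e2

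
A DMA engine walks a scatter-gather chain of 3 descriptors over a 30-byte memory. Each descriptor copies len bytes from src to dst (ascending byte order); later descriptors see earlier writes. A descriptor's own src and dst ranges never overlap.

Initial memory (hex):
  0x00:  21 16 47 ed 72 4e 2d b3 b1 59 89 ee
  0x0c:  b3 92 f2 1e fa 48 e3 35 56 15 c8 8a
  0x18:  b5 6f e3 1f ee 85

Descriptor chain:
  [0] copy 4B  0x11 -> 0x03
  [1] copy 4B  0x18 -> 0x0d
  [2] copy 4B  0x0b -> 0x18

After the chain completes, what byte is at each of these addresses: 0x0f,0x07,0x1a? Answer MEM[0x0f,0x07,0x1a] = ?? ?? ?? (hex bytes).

MEM[0x0f,0x07,0x1a] = e3 b3 b5

[0] 0x11->0x03 len=4 : 48 e3 35 56
[1] 0x18->0x0d len=4 : b5 6f e3 1f
[2] 0x0b->0x18 len=4 : ee b3 b5 6f
query mem[0x0f]=0xe3, mem[0x07]=0xb3, mem[0x1a]=0xb5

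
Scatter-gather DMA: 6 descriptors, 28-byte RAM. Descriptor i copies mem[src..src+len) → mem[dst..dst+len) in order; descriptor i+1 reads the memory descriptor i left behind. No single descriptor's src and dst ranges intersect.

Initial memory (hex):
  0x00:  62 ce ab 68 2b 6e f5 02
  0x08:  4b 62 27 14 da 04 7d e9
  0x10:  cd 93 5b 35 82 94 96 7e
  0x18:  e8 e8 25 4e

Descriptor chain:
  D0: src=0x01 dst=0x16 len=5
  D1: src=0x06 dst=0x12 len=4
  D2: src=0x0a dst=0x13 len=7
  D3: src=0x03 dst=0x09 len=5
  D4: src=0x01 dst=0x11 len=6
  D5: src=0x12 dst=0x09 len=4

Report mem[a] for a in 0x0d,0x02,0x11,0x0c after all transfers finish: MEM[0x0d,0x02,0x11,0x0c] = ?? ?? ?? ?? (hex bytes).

#0 dst[0x16+5] := {0xce,0xab,0x68,0x2b,0x6e}
#1 dst[0x12+4] := {0xf5,0x02,0x4b,0x62}
#2 dst[0x13+7] := {0x27,0x14,0xda,0x04,0x7d,0xe9,0xcd}
#3 dst[0x09+5] := {0x68,0x2b,0x6e,0xf5,0x02}
#4 dst[0x11+6] := {0xce,0xab,0x68,0x2b,0x6e,0xf5}
#5 dst[0x09+4] := {0xab,0x68,0x2b,0x6e}
query mem[0x0d]=0x02, mem[0x02]=0xab, mem[0x11]=0xce, mem[0x0c]=0x6e

MEM[0x0d,0x02,0x11,0x0c] = 02 ab ce 6e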